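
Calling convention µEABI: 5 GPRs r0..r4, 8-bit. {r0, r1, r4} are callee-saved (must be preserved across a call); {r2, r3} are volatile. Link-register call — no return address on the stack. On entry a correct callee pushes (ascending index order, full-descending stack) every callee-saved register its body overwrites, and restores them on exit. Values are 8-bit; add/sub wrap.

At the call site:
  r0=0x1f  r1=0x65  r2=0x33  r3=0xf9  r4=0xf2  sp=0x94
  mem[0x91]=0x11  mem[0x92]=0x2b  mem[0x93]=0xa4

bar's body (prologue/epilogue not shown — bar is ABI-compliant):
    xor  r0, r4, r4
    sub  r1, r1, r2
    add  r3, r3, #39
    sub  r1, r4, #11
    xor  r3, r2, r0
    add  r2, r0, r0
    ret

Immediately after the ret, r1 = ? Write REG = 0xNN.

REG = 0x65

prologue: push r0 → mem[0x93]=0x1f, sp=0x93
prologue: push r1 → mem[0x92]=0x65, sp=0x92
body[0] xor  r0, r4, r4 → r0=0x00
body[1] sub  r1, r1, r2 → r1=0x32
body[2] add  r3, r3, #39 → r3=0x20
body[3] sub  r1, r4, #11 → r1=0xe7
body[4] xor  r3, r2, r0 → r3=0x33
body[5] add  r2, r0, r0 → r2=0x00
epilogue: pop r1=0x65, sp=0x93
epilogue: pop r0=0x1f, sp=0x94
r1 is callee-saved → restored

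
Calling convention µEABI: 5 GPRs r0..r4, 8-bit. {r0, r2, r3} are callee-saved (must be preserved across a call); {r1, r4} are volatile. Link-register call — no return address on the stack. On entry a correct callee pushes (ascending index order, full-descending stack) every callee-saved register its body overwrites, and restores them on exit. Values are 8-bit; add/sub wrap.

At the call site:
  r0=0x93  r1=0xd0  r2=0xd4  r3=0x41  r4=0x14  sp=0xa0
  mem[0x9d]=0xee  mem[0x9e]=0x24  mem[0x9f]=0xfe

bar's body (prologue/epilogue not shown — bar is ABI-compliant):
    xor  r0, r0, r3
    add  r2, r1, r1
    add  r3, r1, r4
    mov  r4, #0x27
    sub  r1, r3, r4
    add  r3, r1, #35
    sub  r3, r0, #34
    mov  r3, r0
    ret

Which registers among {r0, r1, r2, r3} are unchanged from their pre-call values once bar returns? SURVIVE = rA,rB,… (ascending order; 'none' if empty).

SURVIVE = r0,r2,r3

prologue: push r0 -> mem[0x9f]=0x93, sp=0x9f
prologue: push r2 -> mem[0x9e]=0xd4, sp=0x9e
prologue: push r3 -> mem[0x9d]=0x41, sp=0x9d
body[0] xor  r0, r0, r3 -> r0=0xd2
body[1] add  r2, r1, r1 -> r2=0xa0
body[2] add  r3, r1, r4 -> r3=0xe4
body[3] mov  r4, #0x27 -> r4=0x27
body[4] sub  r1, r3, r4 -> r1=0xbd
body[5] add  r3, r1, #35 -> r3=0xe0
body[6] sub  r3, r0, #34 -> r3=0xb0
body[7] mov  r3, r0 -> r3=0xd2
epilogue: pop r3=0x41, sp=0x9e
epilogue: pop r2=0xd4, sp=0x9f
epilogue: pop r0=0x93, sp=0xa0
r0: callee-saved, written=True
r1: caller-saved, written=True
r2: callee-saved, written=True
r3: callee-saved, written=True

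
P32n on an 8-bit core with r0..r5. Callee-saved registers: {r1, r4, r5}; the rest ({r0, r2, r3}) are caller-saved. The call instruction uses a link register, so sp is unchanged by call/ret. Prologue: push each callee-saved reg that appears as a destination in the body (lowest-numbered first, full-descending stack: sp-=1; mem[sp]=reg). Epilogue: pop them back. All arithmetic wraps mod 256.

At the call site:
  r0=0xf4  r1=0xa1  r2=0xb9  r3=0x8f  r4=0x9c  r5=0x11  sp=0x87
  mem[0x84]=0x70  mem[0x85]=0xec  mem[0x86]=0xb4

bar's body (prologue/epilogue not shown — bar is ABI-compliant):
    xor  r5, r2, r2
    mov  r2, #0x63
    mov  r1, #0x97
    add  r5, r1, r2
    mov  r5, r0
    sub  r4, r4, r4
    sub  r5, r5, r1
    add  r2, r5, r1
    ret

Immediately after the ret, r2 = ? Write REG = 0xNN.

REG = 0xf4

prologue: push r1 → mem[0x86]=0xa1, sp=0x86
prologue: push r4 → mem[0x85]=0x9c, sp=0x85
prologue: push r5 → mem[0x84]=0x11, sp=0x84
body[0] xor  r5, r2, r2 → r5=0x00
body[1] mov  r2, #0x63 → r2=0x63
body[2] mov  r1, #0x97 → r1=0x97
body[3] add  r5, r1, r2 → r5=0xfa
body[4] mov  r5, r0 → r5=0xf4
body[5] sub  r4, r4, r4 → r4=0x00
body[6] sub  r5, r5, r1 → r5=0x5d
body[7] add  r2, r5, r1 → r2=0xf4
epilogue: pop r5=0x11, sp=0x85
epilogue: pop r4=0x9c, sp=0x86
epilogue: pop r1=0xa1, sp=0x87
r2 is caller-saved → body value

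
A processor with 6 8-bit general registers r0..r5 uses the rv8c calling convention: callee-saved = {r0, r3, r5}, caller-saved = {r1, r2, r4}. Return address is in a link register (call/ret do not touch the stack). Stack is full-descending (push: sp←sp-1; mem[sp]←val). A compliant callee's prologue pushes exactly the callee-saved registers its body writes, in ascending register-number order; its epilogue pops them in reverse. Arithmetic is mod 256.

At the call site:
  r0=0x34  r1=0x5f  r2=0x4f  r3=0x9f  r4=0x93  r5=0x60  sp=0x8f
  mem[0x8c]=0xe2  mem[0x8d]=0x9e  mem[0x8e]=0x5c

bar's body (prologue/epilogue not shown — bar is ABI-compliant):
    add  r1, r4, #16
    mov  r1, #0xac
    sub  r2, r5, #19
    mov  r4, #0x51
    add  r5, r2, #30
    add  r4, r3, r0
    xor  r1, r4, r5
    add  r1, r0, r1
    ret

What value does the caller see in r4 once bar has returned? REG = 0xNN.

REG = 0xd3

prologue: push r5 → mem[0x8e]=0x60, sp=0x8e
body[0] add  r1, r4, #16 → r1=0xa3
body[1] mov  r1, #0xac → r1=0xac
body[2] sub  r2, r5, #19 → r2=0x4d
body[3] mov  r4, #0x51 → r4=0x51
body[4] add  r5, r2, #30 → r5=0x6b
body[5] add  r4, r3, r0 → r4=0xd3
body[6] xor  r1, r4, r5 → r1=0xb8
body[7] add  r1, r0, r1 → r1=0xec
epilogue: pop r5=0x60, sp=0x8f
r4 is caller-saved → body value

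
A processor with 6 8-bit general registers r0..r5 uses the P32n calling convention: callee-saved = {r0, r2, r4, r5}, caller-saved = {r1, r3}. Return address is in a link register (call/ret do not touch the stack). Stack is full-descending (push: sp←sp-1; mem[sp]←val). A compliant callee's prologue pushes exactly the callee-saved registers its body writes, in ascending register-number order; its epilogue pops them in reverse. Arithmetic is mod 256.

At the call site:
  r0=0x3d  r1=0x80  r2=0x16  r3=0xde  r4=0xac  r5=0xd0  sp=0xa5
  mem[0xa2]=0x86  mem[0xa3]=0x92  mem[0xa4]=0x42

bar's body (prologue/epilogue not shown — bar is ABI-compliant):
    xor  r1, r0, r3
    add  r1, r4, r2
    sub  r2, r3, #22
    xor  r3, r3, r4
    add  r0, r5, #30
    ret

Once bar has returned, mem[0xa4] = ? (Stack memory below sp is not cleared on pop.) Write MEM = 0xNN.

prologue: push r0 -> mem[0xa4]=0x3d, sp=0xa4
prologue: push r2 -> mem[0xa3]=0x16, sp=0xa3
body[0] xor  r1, r0, r3 -> r1=0xe3
body[1] add  r1, r4, r2 -> r1=0xc2
body[2] sub  r2, r3, #22 -> r2=0xc8
body[3] xor  r3, r3, r4 -> r3=0x72
body[4] add  r0, r5, #30 -> r0=0xee
epilogue: pop r2=0x16, sp=0xa4
epilogue: pop r0=0x3d, sp=0xa5
prologue pushed ['r0', 'r2'] at ['0xa4', '0xa3']

MEM = 0x3d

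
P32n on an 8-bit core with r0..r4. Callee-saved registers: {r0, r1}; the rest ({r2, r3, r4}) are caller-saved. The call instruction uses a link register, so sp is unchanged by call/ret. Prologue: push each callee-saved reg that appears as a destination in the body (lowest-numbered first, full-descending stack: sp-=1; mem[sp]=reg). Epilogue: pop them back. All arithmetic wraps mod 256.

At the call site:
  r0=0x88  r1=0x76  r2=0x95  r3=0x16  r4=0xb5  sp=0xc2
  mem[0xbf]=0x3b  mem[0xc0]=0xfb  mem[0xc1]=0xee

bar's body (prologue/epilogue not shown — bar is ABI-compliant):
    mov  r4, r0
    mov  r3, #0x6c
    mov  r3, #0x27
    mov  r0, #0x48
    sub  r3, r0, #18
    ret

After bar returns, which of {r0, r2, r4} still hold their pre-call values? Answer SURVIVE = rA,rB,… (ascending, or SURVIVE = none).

SURVIVE = r0,r2

prologue: push r0 -> mem[0xc1]=0x88, sp=0xc1
body[0] mov  r4, r0 -> r4=0x88
body[1] mov  r3, #0x6c -> r3=0x6c
body[2] mov  r3, #0x27 -> r3=0x27
body[3] mov  r0, #0x48 -> r0=0x48
body[4] sub  r3, r0, #18 -> r3=0x36
epilogue: pop r0=0x88, sp=0xc2
r0: callee-saved, written=True
r2: caller-saved, written=False
r4: caller-saved, written=True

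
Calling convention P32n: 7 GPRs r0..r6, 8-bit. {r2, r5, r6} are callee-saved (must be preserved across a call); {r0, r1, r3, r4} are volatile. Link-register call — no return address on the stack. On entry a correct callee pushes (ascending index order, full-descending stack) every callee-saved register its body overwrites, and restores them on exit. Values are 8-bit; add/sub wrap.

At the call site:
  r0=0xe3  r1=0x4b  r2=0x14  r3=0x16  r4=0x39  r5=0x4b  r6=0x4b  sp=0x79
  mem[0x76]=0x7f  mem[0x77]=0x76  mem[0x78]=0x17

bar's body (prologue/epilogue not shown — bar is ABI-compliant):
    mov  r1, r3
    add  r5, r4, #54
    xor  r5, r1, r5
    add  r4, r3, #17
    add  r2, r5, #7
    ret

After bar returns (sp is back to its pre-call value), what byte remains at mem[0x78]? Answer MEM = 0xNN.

MEM = 0x14

prologue: push r2 -> mem[0x78]=0x14, sp=0x78
prologue: push r5 -> mem[0x77]=0x4b, sp=0x77
body[0] mov  r1, r3 -> r1=0x16
body[1] add  r5, r4, #54 -> r5=0x6f
body[2] xor  r5, r1, r5 -> r5=0x79
body[3] add  r4, r3, #17 -> r4=0x27
body[4] add  r2, r5, #7 -> r2=0x80
epilogue: pop r5=0x4b, sp=0x78
epilogue: pop r2=0x14, sp=0x79
prologue pushed ['r2', 'r5'] at ['0x78', '0x77']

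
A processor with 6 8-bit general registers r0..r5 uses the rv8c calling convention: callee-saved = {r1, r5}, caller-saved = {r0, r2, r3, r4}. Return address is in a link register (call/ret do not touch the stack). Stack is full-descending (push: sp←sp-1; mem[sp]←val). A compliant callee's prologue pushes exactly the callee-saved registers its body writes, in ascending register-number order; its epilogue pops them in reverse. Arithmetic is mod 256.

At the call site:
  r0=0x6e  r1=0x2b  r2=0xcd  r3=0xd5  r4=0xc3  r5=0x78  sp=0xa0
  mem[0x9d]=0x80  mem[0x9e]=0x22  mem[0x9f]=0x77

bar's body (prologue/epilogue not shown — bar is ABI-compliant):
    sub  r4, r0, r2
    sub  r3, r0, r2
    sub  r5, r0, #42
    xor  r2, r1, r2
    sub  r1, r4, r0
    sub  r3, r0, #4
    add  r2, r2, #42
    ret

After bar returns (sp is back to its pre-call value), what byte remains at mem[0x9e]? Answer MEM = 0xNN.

MEM = 0x78

prologue: push r1 → mem[0x9f]=0x2b, sp=0x9f
prologue: push r5 → mem[0x9e]=0x78, sp=0x9e
body[0] sub  r4, r0, r2 → r4=0xa1
body[1] sub  r3, r0, r2 → r3=0xa1
body[2] sub  r5, r0, #42 → r5=0x44
body[3] xor  r2, r1, r2 → r2=0xe6
body[4] sub  r1, r4, r0 → r1=0x33
body[5] sub  r3, r0, #4 → r3=0x6a
body[6] add  r2, r2, #42 → r2=0x10
epilogue: pop r5=0x78, sp=0x9f
epilogue: pop r1=0x2b, sp=0xa0
prologue pushed ['r1', 'r5'] at ['0x9f', '0x9e']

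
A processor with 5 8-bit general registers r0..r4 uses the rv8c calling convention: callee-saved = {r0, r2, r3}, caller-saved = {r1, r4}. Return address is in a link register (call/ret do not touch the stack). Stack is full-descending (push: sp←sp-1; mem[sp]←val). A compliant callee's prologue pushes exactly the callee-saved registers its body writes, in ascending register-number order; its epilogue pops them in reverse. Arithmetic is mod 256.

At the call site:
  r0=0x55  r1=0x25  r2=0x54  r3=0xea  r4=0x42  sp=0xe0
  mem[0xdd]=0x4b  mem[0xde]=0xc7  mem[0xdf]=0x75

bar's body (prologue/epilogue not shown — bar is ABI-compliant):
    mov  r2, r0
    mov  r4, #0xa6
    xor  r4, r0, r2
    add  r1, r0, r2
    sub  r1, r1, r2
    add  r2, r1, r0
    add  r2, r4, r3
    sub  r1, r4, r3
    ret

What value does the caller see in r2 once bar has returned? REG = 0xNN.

REG = 0x54

prologue: push r2 → mem[0xdf]=0x54, sp=0xdf
body[0] mov  r2, r0 → r2=0x55
body[1] mov  r4, #0xa6 → r4=0xa6
body[2] xor  r4, r0, r2 → r4=0x00
body[3] add  r1, r0, r2 → r1=0xaa
body[4] sub  r1, r1, r2 → r1=0x55
body[5] add  r2, r1, r0 → r2=0xaa
body[6] add  r2, r4, r3 → r2=0xea
body[7] sub  r1, r4, r3 → r1=0x16
epilogue: pop r2=0x54, sp=0xe0
r2 is callee-saved → restored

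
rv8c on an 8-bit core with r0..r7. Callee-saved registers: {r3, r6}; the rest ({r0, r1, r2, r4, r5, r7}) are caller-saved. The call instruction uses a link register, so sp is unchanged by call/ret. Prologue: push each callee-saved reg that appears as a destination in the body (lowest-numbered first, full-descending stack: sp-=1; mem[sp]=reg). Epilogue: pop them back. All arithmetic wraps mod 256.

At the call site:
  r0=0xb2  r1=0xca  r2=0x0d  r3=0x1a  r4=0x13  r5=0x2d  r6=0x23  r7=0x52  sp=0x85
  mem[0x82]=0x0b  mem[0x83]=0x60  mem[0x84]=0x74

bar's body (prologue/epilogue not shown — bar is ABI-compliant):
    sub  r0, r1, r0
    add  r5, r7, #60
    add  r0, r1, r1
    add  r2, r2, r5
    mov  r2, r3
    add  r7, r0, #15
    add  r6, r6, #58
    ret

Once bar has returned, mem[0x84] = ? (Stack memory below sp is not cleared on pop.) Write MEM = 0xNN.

prologue: push r6 -> mem[0x84]=0x23, sp=0x84
body[0] sub  r0, r1, r0 -> r0=0x18
body[1] add  r5, r7, #60 -> r5=0x8e
body[2] add  r0, r1, r1 -> r0=0x94
body[3] add  r2, r2, r5 -> r2=0x9b
body[4] mov  r2, r3 -> r2=0x1a
body[5] add  r7, r0, #15 -> r7=0xa3
body[6] add  r6, r6, #58 -> r6=0x5d
epilogue: pop r6=0x23, sp=0x85
prologue pushed ['r6'] at ['0x84']

MEM = 0x23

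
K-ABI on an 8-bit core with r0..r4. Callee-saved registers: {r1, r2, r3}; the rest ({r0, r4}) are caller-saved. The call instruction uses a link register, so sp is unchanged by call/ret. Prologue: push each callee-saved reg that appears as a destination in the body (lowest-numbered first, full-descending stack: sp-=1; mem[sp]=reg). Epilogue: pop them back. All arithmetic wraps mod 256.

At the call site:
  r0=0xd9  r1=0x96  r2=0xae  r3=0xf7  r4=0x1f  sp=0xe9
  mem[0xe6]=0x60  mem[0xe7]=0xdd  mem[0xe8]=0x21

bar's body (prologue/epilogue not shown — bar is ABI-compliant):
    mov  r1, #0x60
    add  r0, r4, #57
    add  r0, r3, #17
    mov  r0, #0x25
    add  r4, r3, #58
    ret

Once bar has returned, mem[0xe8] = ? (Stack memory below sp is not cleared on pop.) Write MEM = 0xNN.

MEM = 0x96

prologue: push r1 → mem[0xe8]=0x96, sp=0xe8
body[0] mov  r1, #0x60 → r1=0x60
body[1] add  r0, r4, #57 → r0=0x58
body[2] add  r0, r3, #17 → r0=0x08
body[3] mov  r0, #0x25 → r0=0x25
body[4] add  r4, r3, #58 → r4=0x31
epilogue: pop r1=0x96, sp=0xe9
prologue pushed ['r1'] at ['0xe8']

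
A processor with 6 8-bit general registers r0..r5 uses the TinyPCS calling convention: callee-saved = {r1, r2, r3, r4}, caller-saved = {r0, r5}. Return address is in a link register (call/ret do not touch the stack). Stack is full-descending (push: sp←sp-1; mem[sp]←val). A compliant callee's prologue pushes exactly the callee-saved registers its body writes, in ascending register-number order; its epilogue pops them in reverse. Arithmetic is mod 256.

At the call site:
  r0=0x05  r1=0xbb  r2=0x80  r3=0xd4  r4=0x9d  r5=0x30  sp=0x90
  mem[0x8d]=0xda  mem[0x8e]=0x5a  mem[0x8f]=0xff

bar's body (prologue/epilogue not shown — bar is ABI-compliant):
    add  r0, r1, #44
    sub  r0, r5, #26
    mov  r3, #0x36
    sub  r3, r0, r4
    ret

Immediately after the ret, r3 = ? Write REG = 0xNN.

prologue: push r3 -> mem[0x8f]=0xd4, sp=0x8f
body[0] add  r0, r1, #44 -> r0=0xe7
body[1] sub  r0, r5, #26 -> r0=0x16
body[2] mov  r3, #0x36 -> r3=0x36
body[3] sub  r3, r0, r4 -> r3=0x79
epilogue: pop r3=0xd4, sp=0x90
r3 is callee-saved -> restored

REG = 0xd4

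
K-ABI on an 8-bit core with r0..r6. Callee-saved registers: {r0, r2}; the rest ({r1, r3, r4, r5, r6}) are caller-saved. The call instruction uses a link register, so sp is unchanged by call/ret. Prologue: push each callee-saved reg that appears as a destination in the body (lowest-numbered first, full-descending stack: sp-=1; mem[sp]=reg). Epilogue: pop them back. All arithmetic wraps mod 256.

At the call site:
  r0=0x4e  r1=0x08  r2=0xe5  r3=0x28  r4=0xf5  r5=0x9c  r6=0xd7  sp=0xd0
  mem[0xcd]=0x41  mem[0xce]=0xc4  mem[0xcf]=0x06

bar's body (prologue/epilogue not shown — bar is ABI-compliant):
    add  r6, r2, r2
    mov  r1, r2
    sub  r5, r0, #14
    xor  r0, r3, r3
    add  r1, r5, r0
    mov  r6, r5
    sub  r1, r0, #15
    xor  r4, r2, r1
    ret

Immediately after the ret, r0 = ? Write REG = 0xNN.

REG = 0x4e

prologue: push r0 → mem[0xcf]=0x4e, sp=0xcf
body[0] add  r6, r2, r2 → r6=0xca
body[1] mov  r1, r2 → r1=0xe5
body[2] sub  r5, r0, #14 → r5=0x40
body[3] xor  r0, r3, r3 → r0=0x00
body[4] add  r1, r5, r0 → r1=0x40
body[5] mov  r6, r5 → r6=0x40
body[6] sub  r1, r0, #15 → r1=0xf1
body[7] xor  r4, r2, r1 → r4=0x14
epilogue: pop r0=0x4e, sp=0xd0
r0 is callee-saved → restored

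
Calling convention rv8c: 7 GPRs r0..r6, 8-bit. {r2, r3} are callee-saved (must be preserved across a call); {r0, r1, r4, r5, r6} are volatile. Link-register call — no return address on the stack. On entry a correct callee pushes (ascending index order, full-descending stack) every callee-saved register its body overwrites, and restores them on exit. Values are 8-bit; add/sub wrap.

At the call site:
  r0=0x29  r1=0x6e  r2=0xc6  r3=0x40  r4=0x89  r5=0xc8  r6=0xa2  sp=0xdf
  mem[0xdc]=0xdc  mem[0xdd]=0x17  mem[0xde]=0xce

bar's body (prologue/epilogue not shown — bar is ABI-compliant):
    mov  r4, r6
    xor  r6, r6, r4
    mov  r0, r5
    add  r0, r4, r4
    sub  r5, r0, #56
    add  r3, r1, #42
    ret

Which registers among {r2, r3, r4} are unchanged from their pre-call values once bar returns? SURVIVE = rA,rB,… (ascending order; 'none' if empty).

prologue: push r3 → mem[0xde]=0x40, sp=0xde
body[0] mov  r4, r6 → r4=0xa2
body[1] xor  r6, r6, r4 → r6=0x00
body[2] mov  r0, r5 → r0=0xc8
body[3] add  r0, r4, r4 → r0=0x44
body[4] sub  r5, r0, #56 → r5=0x0c
body[5] add  r3, r1, #42 → r3=0x98
epilogue: pop r3=0x40, sp=0xdf
r2: callee-saved, written=False
r3: callee-saved, written=True
r4: caller-saved, written=True

SURVIVE = r2,r3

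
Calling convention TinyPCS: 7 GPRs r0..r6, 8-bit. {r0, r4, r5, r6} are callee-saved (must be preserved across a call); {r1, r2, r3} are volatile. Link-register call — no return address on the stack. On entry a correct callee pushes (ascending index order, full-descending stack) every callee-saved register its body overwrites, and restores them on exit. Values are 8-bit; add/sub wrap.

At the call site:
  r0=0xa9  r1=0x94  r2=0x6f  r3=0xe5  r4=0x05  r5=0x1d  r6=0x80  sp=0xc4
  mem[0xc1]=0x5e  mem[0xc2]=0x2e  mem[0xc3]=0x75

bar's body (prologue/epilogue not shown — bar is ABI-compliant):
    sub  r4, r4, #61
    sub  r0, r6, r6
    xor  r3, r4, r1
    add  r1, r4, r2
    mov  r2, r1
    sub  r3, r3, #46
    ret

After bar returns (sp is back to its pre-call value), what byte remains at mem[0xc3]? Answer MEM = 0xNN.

MEM = 0xa9

prologue: push r0 -> mem[0xc3]=0xa9, sp=0xc3
prologue: push r4 -> mem[0xc2]=0x05, sp=0xc2
body[0] sub  r4, r4, #61 -> r4=0xc8
body[1] sub  r0, r6, r6 -> r0=0x00
body[2] xor  r3, r4, r1 -> r3=0x5c
body[3] add  r1, r4, r2 -> r1=0x37
body[4] mov  r2, r1 -> r2=0x37
body[5] sub  r3, r3, #46 -> r3=0x2e
epilogue: pop r4=0x05, sp=0xc3
epilogue: pop r0=0xa9, sp=0xc4
prologue pushed ['r0', 'r4'] at ['0xc3', '0xc2']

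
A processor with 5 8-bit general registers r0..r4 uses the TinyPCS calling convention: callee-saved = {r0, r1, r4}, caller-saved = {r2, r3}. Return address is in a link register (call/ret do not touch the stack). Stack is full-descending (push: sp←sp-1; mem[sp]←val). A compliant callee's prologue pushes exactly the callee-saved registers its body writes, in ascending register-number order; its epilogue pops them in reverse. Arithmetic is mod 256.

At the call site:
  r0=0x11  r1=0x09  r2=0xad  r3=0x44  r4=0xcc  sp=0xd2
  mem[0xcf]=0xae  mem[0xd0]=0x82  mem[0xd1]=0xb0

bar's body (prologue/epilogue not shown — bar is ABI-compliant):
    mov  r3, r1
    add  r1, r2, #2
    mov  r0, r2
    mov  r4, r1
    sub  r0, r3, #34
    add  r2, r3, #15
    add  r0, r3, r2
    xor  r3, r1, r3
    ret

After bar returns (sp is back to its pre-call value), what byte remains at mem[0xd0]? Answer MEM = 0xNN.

prologue: push r0 -> mem[0xd1]=0x11, sp=0xd1
prologue: push r1 -> mem[0xd0]=0x09, sp=0xd0
prologue: push r4 -> mem[0xcf]=0xcc, sp=0xcf
body[0] mov  r3, r1 -> r3=0x09
body[1] add  r1, r2, #2 -> r1=0xaf
body[2] mov  r0, r2 -> r0=0xad
body[3] mov  r4, r1 -> r4=0xaf
body[4] sub  r0, r3, #34 -> r0=0xe7
body[5] add  r2, r3, #15 -> r2=0x18
body[6] add  r0, r3, r2 -> r0=0x21
body[7] xor  r3, r1, r3 -> r3=0xa6
epilogue: pop r4=0xcc, sp=0xd0
epilogue: pop r1=0x09, sp=0xd1
epilogue: pop r0=0x11, sp=0xd2
prologue pushed ['r0', 'r1', 'r4'] at ['0xd1', '0xd0', '0xcf']

MEM = 0x09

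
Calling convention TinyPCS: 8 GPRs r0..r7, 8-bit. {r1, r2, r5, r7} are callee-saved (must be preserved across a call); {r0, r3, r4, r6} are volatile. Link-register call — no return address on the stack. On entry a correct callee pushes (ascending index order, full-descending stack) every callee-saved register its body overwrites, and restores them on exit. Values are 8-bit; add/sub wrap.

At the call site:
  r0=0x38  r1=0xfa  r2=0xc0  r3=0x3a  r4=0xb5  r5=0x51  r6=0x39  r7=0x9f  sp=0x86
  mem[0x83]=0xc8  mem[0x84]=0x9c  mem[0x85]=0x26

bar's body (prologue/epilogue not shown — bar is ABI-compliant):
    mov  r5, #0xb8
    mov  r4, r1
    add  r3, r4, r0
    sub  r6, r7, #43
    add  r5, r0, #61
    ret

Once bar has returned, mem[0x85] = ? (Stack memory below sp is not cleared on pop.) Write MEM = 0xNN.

MEM = 0x51

prologue: push r5 -> mem[0x85]=0x51, sp=0x85
body[0] mov  r5, #0xb8 -> r5=0xb8
body[1] mov  r4, r1 -> r4=0xfa
body[2] add  r3, r4, r0 -> r3=0x32
body[3] sub  r6, r7, #43 -> r6=0x74
body[4] add  r5, r0, #61 -> r5=0x75
epilogue: pop r5=0x51, sp=0x86
prologue pushed ['r5'] at ['0x85']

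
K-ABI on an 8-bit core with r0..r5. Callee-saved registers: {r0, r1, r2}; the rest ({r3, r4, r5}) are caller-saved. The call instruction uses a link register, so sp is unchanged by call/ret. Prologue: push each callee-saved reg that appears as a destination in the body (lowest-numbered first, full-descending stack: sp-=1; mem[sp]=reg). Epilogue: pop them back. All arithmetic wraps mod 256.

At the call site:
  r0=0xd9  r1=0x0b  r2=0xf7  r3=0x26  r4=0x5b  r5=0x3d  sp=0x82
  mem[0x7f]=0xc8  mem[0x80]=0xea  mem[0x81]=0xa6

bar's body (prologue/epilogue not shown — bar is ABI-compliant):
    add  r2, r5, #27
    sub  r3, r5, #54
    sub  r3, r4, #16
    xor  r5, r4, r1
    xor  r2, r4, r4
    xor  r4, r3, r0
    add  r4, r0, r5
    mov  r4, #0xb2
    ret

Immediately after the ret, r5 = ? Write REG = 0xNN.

prologue: push r2 -> mem[0x81]=0xf7, sp=0x81
body[0] add  r2, r5, #27 -> r2=0x58
body[1] sub  r3, r5, #54 -> r3=0x07
body[2] sub  r3, r4, #16 -> r3=0x4b
body[3] xor  r5, r4, r1 -> r5=0x50
body[4] xor  r2, r4, r4 -> r2=0x00
body[5] xor  r4, r3, r0 -> r4=0x92
body[6] add  r4, r0, r5 -> r4=0x29
body[7] mov  r4, #0xb2 -> r4=0xb2
epilogue: pop r2=0xf7, sp=0x82
r5 is caller-saved -> body value

REG = 0x50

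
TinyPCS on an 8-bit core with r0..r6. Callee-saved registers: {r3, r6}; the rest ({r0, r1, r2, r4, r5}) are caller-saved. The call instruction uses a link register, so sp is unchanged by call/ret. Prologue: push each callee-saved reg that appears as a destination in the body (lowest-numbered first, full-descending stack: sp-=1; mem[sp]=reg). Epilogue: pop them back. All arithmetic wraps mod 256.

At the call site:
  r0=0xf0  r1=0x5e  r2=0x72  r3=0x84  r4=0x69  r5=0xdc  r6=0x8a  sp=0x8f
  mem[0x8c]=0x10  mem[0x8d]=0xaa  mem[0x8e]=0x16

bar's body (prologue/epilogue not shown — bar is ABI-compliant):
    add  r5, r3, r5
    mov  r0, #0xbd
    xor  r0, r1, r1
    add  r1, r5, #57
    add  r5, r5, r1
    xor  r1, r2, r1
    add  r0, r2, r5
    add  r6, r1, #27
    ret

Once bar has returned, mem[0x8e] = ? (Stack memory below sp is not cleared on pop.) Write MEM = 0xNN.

prologue: push r6 → mem[0x8e]=0x8a, sp=0x8e
body[0] add  r5, r3, r5 → r5=0x60
body[1] mov  r0, #0xbd → r0=0xbd
body[2] xor  r0, r1, r1 → r0=0x00
body[3] add  r1, r5, #57 → r1=0x99
body[4] add  r5, r5, r1 → r5=0xf9
body[5] xor  r1, r2, r1 → r1=0xeb
body[6] add  r0, r2, r5 → r0=0x6b
body[7] add  r6, r1, #27 → r6=0x06
epilogue: pop r6=0x8a, sp=0x8f
prologue pushed ['r6'] at ['0x8e']

MEM = 0x8a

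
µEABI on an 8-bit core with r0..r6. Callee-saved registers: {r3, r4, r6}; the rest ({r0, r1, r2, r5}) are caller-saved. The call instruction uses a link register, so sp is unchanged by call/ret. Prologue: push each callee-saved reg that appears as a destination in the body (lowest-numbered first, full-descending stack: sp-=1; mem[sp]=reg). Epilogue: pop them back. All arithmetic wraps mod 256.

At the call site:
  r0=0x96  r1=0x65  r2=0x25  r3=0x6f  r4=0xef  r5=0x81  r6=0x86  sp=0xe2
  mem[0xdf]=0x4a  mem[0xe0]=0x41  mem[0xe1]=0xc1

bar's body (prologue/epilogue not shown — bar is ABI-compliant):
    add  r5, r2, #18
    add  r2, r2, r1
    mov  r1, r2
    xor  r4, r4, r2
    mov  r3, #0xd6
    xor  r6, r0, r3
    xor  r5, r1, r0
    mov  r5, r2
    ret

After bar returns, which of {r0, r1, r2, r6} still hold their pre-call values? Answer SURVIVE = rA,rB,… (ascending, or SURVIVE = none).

prologue: push r3 → mem[0xe1]=0x6f, sp=0xe1
prologue: push r4 → mem[0xe0]=0xef, sp=0xe0
prologue: push r6 → mem[0xdf]=0x86, sp=0xdf
body[0] add  r5, r2, #18 → r5=0x37
body[1] add  r2, r2, r1 → r2=0x8a
body[2] mov  r1, r2 → r1=0x8a
body[3] xor  r4, r4, r2 → r4=0x65
body[4] mov  r3, #0xd6 → r3=0xd6
body[5] xor  r6, r0, r3 → r6=0x40
body[6] xor  r5, r1, r0 → r5=0x1c
body[7] mov  r5, r2 → r5=0x8a
epilogue: pop r6=0x86, sp=0xe0
epilogue: pop r4=0xef, sp=0xe1
epilogue: pop r3=0x6f, sp=0xe2
r0: caller-saved, written=False
r1: caller-saved, written=True
r2: caller-saved, written=True
r6: callee-saved, written=True

SURVIVE = r0,r6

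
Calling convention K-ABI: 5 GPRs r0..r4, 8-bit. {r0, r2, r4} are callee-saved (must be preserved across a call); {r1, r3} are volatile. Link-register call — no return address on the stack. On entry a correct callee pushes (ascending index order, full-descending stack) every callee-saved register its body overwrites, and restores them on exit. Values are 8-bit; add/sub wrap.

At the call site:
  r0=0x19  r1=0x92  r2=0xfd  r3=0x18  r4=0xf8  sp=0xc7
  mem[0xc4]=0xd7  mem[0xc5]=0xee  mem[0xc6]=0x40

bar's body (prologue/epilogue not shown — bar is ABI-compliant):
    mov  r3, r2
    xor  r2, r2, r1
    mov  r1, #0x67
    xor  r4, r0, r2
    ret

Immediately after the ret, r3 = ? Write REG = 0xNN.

prologue: push r2 -> mem[0xc6]=0xfd, sp=0xc6
prologue: push r4 -> mem[0xc5]=0xf8, sp=0xc5
body[0] mov  r3, r2 -> r3=0xfd
body[1] xor  r2, r2, r1 -> r2=0x6f
body[2] mov  r1, #0x67 -> r1=0x67
body[3] xor  r4, r0, r2 -> r4=0x76
epilogue: pop r4=0xf8, sp=0xc6
epilogue: pop r2=0xfd, sp=0xc7
r3 is caller-saved -> body value

REG = 0xfd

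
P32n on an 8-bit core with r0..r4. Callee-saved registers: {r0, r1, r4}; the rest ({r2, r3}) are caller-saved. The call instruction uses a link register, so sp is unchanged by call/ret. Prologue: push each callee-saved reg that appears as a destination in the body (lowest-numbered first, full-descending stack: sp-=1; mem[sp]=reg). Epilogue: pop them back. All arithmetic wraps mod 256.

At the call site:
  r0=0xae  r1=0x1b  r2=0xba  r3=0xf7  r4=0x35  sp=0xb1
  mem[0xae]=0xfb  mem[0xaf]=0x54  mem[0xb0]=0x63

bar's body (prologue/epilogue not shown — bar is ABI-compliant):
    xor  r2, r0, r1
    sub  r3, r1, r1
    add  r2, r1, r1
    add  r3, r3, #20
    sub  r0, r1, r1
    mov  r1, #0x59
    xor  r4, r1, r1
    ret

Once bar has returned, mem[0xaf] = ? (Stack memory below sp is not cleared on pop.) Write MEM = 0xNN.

prologue: push r0 -> mem[0xb0]=0xae, sp=0xb0
prologue: push r1 -> mem[0xaf]=0x1b, sp=0xaf
prologue: push r4 -> mem[0xae]=0x35, sp=0xae
body[0] xor  r2, r0, r1 -> r2=0xb5
body[1] sub  r3, r1, r1 -> r3=0x00
body[2] add  r2, r1, r1 -> r2=0x36
body[3] add  r3, r3, #20 -> r3=0x14
body[4] sub  r0, r1, r1 -> r0=0x00
body[5] mov  r1, #0x59 -> r1=0x59
body[6] xor  r4, r1, r1 -> r4=0x00
epilogue: pop r4=0x35, sp=0xaf
epilogue: pop r1=0x1b, sp=0xb0
epilogue: pop r0=0xae, sp=0xb1
prologue pushed ['r0', 'r1', 'r4'] at ['0xb0', '0xaf', '0xae']

MEM = 0x1b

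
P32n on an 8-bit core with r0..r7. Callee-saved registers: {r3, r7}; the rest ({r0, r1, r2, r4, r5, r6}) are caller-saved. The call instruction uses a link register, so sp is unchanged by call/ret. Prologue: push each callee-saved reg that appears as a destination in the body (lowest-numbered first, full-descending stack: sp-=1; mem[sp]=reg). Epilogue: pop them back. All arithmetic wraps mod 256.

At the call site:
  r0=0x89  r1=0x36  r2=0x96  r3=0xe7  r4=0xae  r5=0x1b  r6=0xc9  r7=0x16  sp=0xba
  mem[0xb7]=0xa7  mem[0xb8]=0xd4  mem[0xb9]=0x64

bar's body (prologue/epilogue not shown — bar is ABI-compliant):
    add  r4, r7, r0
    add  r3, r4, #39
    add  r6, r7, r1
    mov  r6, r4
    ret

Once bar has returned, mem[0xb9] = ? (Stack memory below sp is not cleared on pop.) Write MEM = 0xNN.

MEM = 0xe7

prologue: push r3 -> mem[0xb9]=0xe7, sp=0xb9
body[0] add  r4, r7, r0 -> r4=0x9f
body[1] add  r3, r4, #39 -> r3=0xc6
body[2] add  r6, r7, r1 -> r6=0x4c
body[3] mov  r6, r4 -> r6=0x9f
epilogue: pop r3=0xe7, sp=0xba
prologue pushed ['r3'] at ['0xb9']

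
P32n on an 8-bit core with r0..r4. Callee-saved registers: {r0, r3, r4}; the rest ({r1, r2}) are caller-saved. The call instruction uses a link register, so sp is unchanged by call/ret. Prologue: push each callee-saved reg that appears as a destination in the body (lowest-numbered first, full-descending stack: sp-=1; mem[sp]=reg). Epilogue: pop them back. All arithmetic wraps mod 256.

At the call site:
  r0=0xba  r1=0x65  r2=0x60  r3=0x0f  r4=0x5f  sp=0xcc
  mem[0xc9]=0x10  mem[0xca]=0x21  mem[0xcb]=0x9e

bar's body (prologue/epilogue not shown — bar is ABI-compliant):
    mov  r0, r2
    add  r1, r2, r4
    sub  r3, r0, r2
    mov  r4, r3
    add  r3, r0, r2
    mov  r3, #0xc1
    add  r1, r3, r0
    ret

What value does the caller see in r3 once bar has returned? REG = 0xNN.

prologue: push r0 → mem[0xcb]=0xba, sp=0xcb
prologue: push r3 → mem[0xca]=0x0f, sp=0xca
prologue: push r4 → mem[0xc9]=0x5f, sp=0xc9
body[0] mov  r0, r2 → r0=0x60
body[1] add  r1, r2, r4 → r1=0xbf
body[2] sub  r3, r0, r2 → r3=0x00
body[3] mov  r4, r3 → r4=0x00
body[4] add  r3, r0, r2 → r3=0xc0
body[5] mov  r3, #0xc1 → r3=0xc1
body[6] add  r1, r3, r0 → r1=0x21
epilogue: pop r4=0x5f, sp=0xca
epilogue: pop r3=0x0f, sp=0xcb
epilogue: pop r0=0xba, sp=0xcc
r3 is callee-saved → restored

REG = 0x0f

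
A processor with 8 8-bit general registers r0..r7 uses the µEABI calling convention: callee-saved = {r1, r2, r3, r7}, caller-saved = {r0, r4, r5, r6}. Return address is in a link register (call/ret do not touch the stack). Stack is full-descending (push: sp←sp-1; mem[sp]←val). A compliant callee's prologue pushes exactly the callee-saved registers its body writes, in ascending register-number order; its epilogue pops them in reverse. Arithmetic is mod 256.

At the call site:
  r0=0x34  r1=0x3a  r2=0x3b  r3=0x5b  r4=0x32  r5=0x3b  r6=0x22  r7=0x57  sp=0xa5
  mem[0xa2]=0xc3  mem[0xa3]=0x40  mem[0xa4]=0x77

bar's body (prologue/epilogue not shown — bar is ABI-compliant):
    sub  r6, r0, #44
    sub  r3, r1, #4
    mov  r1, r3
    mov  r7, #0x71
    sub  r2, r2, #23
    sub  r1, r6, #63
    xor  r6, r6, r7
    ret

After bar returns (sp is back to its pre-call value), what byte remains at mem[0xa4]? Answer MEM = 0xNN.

MEM = 0x3a

prologue: push r1 → mem[0xa4]=0x3a, sp=0xa4
prologue: push r2 → mem[0xa3]=0x3b, sp=0xa3
prologue: push r3 → mem[0xa2]=0x5b, sp=0xa2
prologue: push r7 → mem[0xa1]=0x57, sp=0xa1
body[0] sub  r6, r0, #44 → r6=0x08
body[1] sub  r3, r1, #4 → r3=0x36
body[2] mov  r1, r3 → r1=0x36
body[3] mov  r7, #0x71 → r7=0x71
body[4] sub  r2, r2, #23 → r2=0x24
body[5] sub  r1, r6, #63 → r1=0xc9
body[6] xor  r6, r6, r7 → r6=0x79
epilogue: pop r7=0x57, sp=0xa2
epilogue: pop r3=0x5b, sp=0xa3
epilogue: pop r2=0x3b, sp=0xa4
epilogue: pop r1=0x3a, sp=0xa5
prologue pushed ['r1', 'r2', 'r3', 'r7'] at ['0xa4', '0xa3', '0xa2', '0xa1']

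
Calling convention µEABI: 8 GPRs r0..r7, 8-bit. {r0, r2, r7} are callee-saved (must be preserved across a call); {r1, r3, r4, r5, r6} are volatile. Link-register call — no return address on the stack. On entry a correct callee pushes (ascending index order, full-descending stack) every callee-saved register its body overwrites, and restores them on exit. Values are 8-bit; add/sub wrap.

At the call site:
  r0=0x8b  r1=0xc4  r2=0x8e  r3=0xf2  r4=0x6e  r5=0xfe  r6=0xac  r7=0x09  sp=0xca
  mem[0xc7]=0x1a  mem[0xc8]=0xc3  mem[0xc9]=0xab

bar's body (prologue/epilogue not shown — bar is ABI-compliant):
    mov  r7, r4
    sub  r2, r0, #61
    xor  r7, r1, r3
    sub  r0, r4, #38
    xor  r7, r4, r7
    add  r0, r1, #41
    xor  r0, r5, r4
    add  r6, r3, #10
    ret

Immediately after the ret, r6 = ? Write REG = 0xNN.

REG = 0xfc

prologue: push r0 -> mem[0xc9]=0x8b, sp=0xc9
prologue: push r2 -> mem[0xc8]=0x8e, sp=0xc8
prologue: push r7 -> mem[0xc7]=0x09, sp=0xc7
body[0] mov  r7, r4 -> r7=0x6e
body[1] sub  r2, r0, #61 -> r2=0x4e
body[2] xor  r7, r1, r3 -> r7=0x36
body[3] sub  r0, r4, #38 -> r0=0x48
body[4] xor  r7, r4, r7 -> r7=0x58
body[5] add  r0, r1, #41 -> r0=0xed
body[6] xor  r0, r5, r4 -> r0=0x90
body[7] add  r6, r3, #10 -> r6=0xfc
epilogue: pop r7=0x09, sp=0xc8
epilogue: pop r2=0x8e, sp=0xc9
epilogue: pop r0=0x8b, sp=0xca
r6 is caller-saved -> body value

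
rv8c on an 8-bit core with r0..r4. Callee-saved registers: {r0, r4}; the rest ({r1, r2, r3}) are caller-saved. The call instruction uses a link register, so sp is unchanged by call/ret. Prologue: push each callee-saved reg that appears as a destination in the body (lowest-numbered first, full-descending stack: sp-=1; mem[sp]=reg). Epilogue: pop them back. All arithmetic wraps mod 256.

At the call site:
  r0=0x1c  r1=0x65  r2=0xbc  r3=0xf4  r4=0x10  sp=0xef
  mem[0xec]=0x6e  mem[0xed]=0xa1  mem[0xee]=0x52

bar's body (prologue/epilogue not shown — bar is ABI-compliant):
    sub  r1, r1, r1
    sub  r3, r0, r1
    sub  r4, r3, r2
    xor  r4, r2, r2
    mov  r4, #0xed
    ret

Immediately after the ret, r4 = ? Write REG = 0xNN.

prologue: push r4 → mem[0xee]=0x10, sp=0xee
body[0] sub  r1, r1, r1 → r1=0x00
body[1] sub  r3, r0, r1 → r3=0x1c
body[2] sub  r4, r3, r2 → r4=0x60
body[3] xor  r4, r2, r2 → r4=0x00
body[4] mov  r4, #0xed → r4=0xed
epilogue: pop r4=0x10, sp=0xef
r4 is callee-saved → restored

REG = 0x10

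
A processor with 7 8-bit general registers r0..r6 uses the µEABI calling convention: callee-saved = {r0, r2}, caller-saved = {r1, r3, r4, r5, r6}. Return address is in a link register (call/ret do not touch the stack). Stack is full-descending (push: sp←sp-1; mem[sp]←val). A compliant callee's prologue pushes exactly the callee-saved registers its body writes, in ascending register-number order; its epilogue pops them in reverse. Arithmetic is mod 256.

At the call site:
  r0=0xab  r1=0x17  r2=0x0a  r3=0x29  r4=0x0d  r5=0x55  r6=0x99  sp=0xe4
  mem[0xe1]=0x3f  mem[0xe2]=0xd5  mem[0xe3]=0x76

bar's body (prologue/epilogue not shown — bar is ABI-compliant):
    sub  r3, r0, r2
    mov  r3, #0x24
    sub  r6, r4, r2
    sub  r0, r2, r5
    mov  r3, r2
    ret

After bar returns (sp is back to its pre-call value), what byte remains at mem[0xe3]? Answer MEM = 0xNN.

MEM = 0xab

prologue: push r0 → mem[0xe3]=0xab, sp=0xe3
body[0] sub  r3, r0, r2 → r3=0xa1
body[1] mov  r3, #0x24 → r3=0x24
body[2] sub  r6, r4, r2 → r6=0x03
body[3] sub  r0, r2, r5 → r0=0xb5
body[4] mov  r3, r2 → r3=0x0a
epilogue: pop r0=0xab, sp=0xe4
prologue pushed ['r0'] at ['0xe3']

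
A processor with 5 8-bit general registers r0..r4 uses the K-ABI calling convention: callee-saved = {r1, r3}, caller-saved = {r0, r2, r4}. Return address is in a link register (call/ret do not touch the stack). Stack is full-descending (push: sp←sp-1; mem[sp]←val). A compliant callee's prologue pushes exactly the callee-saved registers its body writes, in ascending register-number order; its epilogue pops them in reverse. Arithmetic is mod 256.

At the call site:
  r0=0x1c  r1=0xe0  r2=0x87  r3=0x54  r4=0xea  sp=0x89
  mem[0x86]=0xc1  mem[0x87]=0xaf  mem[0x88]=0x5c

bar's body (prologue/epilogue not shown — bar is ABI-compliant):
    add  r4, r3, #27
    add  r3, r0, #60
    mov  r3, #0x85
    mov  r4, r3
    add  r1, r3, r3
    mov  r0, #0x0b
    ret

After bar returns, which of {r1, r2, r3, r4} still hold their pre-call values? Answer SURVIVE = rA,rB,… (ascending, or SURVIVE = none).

prologue: push r1 → mem[0x88]=0xe0, sp=0x88
prologue: push r3 → mem[0x87]=0x54, sp=0x87
body[0] add  r4, r3, #27 → r4=0x6f
body[1] add  r3, r0, #60 → r3=0x58
body[2] mov  r3, #0x85 → r3=0x85
body[3] mov  r4, r3 → r4=0x85
body[4] add  r1, r3, r3 → r1=0x0a
body[5] mov  r0, #0x0b → r0=0x0b
epilogue: pop r3=0x54, sp=0x88
epilogue: pop r1=0xe0, sp=0x89
r1: callee-saved, written=True
r2: caller-saved, written=False
r3: callee-saved, written=True
r4: caller-saved, written=True

SURVIVE = r1,r2,r3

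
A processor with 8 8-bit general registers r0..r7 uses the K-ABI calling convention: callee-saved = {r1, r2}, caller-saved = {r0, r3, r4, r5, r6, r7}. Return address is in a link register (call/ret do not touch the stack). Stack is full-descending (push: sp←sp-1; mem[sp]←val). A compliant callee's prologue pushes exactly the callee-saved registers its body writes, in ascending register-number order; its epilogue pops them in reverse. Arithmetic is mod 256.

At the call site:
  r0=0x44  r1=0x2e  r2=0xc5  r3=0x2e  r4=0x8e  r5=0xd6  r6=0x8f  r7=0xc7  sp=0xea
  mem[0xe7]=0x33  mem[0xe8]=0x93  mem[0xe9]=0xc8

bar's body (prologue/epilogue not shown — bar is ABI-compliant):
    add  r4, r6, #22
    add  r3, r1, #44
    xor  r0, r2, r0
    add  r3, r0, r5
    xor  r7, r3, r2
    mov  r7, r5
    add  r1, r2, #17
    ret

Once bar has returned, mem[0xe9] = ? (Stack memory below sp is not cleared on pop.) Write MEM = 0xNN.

prologue: push r1 -> mem[0xe9]=0x2e, sp=0xe9
body[0] add  r4, r6, #22 -> r4=0xa5
body[1] add  r3, r1, #44 -> r3=0x5a
body[2] xor  r0, r2, r0 -> r0=0x81
body[3] add  r3, r0, r5 -> r3=0x57
body[4] xor  r7, r3, r2 -> r7=0x92
body[5] mov  r7, r5 -> r7=0xd6
body[6] add  r1, r2, #17 -> r1=0xd6
epilogue: pop r1=0x2e, sp=0xea
prologue pushed ['r1'] at ['0xe9']

MEM = 0x2e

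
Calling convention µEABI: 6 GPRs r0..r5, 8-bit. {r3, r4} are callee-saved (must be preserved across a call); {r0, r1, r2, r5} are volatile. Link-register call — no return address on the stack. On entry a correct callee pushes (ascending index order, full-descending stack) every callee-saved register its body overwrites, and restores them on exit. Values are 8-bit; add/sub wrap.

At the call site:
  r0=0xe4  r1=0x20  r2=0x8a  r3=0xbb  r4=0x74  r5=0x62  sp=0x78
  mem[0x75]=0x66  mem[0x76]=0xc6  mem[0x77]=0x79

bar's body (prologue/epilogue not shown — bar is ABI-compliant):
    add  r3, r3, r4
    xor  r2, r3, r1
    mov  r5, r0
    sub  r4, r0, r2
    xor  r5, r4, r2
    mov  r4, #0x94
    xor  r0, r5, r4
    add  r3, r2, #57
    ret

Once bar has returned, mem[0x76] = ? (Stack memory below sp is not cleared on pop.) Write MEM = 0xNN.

prologue: push r3 → mem[0x77]=0xbb, sp=0x77
prologue: push r4 → mem[0x76]=0x74, sp=0x76
body[0] add  r3, r3, r4 → r3=0x2f
body[1] xor  r2, r3, r1 → r2=0x0f
body[2] mov  r5, r0 → r5=0xe4
body[3] sub  r4, r0, r2 → r4=0xd5
body[4] xor  r5, r4, r2 → r5=0xda
body[5] mov  r4, #0x94 → r4=0x94
body[6] xor  r0, r5, r4 → r0=0x4e
body[7] add  r3, r2, #57 → r3=0x48
epilogue: pop r4=0x74, sp=0x77
epilogue: pop r3=0xbb, sp=0x78
prologue pushed ['r3', 'r4'] at ['0x77', '0x76']

MEM = 0x74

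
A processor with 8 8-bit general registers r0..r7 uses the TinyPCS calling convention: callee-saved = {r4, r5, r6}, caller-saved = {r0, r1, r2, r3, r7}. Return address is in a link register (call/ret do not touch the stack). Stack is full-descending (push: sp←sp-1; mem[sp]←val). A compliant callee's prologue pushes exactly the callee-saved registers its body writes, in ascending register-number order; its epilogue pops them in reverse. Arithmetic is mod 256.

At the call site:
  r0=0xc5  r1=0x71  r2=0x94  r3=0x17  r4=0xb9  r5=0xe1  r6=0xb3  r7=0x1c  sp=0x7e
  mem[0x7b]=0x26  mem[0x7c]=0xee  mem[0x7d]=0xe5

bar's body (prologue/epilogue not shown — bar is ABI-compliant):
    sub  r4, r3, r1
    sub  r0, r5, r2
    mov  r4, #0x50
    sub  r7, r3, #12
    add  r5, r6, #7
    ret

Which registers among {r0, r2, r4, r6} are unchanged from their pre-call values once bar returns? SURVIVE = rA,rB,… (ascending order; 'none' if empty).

SURVIVE = r2,r4,r6

prologue: push r4 -> mem[0x7d]=0xb9, sp=0x7d
prologue: push r5 -> mem[0x7c]=0xe1, sp=0x7c
body[0] sub  r4, r3, r1 -> r4=0xa6
body[1] sub  r0, r5, r2 -> r0=0x4d
body[2] mov  r4, #0x50 -> r4=0x50
body[3] sub  r7, r3, #12 -> r7=0x0b
body[4] add  r5, r6, #7 -> r5=0xba
epilogue: pop r5=0xe1, sp=0x7d
epilogue: pop r4=0xb9, sp=0x7e
r0: caller-saved, written=True
r2: caller-saved, written=False
r4: callee-saved, written=True
r6: callee-saved, written=False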